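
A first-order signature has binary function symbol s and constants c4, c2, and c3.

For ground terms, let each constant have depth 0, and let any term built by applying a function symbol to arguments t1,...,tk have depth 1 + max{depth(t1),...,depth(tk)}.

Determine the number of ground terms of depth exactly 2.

135

Count level by level. With function symbols s/2, the terms of depth ≤ k are the 3 constants together with each function applied to depth-≤(k−1) tuples, so N_k = 3 + N_{k-1}^2.
N_0 = 3
N_1 = 3 + 3^2 = 12
N_2 = 3 + 12^2 = 147
Terms of depth exactly 2: N_2 − N_1 = 147 − 12 = 135.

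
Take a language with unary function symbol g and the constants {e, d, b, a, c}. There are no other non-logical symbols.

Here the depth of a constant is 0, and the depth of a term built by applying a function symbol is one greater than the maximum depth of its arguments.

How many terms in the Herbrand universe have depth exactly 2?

5

Write N_k for the number of ground terms of depth ≤ k. A term of depth ≤ k is either a constant or a function symbol applied to arguments of depth ≤ k−1, so N_k = 5 + N_{k-1}.
N_0 = 5
N_1 = 5 + 5 = 10
N_2 = 5 + 10 = 15
Terms of depth exactly 2: N_2 − N_1 = 15 − 10 = 5.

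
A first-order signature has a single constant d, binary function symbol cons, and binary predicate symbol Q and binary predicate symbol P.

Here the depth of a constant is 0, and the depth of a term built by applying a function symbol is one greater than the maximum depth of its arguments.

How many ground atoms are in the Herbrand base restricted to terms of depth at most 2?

First count ground terms of depth ≤ 2.
Write N_k for the number of ground terms of depth ≤ k. A term of depth ≤ k is either a constant or a function symbol applied to arguments of depth ≤ k−1, so N_k = 1 + N_{k-1}^2.
N_0 = 1
N_1 = 1 + 1^2 = 2
N_2 = 1 + 2^2 = 5
Explicitly: d, cons(d, d), cons(d, cons(d, d)), cons(cons(d, d), d), cons(cons(d, d), cons(d, d)).
So |H| = 5.
A ground atom is a predicate applied to a tuple of terms from H, so the count is the sum over predicates of |H|^arity:
  Q: 5^2 = 25;  P: 5^2 = 25
Total ground atoms: 25 + 25 = 50.

50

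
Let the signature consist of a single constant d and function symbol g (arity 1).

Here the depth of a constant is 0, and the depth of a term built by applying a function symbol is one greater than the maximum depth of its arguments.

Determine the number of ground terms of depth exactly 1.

Let N_k count ground terms of depth at most k. Each non-constant term of depth ≤ k is some function symbol applied to depth-≤(k−1) arguments, giving N_k = 1 + N_{k-1}.
N_0 = 1
N_1 = 1 + 1 = 2
Terms of depth exactly 1: N_1 − N_0 = 2 − 1 = 1.

1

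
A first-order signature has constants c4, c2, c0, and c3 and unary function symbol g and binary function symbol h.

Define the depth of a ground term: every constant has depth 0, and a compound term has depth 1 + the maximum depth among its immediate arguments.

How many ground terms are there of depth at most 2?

604

Let N_k = |{terms of depth ≤ k}|. Then N_0 = 4 and N_k = 4 + N_{k-1} + N_{k-1}^2 for k ≥ 1 (one summand per function symbol, arity giving the exponent).
N_0 = 4
N_1 = 4 + 4 + 4^2 = 24
N_2 = 4 + 24 + 24^2 = 604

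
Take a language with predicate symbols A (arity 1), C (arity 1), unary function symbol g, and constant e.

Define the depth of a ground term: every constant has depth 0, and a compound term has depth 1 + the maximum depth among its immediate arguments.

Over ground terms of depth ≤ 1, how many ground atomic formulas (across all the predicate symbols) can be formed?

First count ground terms of depth ≤ 1.
Count level by level. With function symbols g/1, the terms of depth ≤ k are the 1 constant together with each function applied to depth-≤(k−1) tuples, so N_k = 1 + N_{k-1}.
N_0 = 1
N_1 = 1 + 1 = 2
Explicitly: e, g(e).
So |H| = 2.
A ground atom is a predicate applied to a tuple of terms from H, so the count is the sum over predicates of |H|^arity:
  A: 2;  C: 2
Total ground atoms: 2 + 2 = 4.

4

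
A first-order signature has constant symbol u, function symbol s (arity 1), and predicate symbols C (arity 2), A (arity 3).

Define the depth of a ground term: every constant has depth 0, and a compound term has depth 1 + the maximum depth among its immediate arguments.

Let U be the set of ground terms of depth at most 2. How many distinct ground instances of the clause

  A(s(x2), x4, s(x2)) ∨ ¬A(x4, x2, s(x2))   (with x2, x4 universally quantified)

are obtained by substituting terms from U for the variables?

Ground terms of depth ≤ 2:
  Write N_k for the number of ground terms of depth ≤ k. A term of depth ≤ k is either a constant or a function symbol applied to arguments of depth ≤ k−1, so N_k = 1 + N_{k-1}.
  N_0 = 1
  N_1 = 1 + 1 = 2
  N_2 = 1 + 2 = 3
  Explicitly: u, s(u), s(s(u)).
So there are 3 ground terms available for substitution.
The body mentions every one of the 2 quantified variables; since ground terms form a free algebra, no two substitutions collapse to the same formula.
Number of ground instances = 3^2 = 9.

9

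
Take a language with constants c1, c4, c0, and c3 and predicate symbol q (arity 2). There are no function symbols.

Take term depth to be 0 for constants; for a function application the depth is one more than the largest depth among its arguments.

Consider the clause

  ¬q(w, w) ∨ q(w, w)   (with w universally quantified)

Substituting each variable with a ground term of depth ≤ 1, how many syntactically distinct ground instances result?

Ground terms of depth ≤ 1:
  With no function symbols every ground term is a constant, so there are exactly 4 ground terms at every depth bound.
  N_0 = 4
  N_1 = 4
So there are 4 ground terms available for substitution.
The variable w ranges independently over the available ground terms, and distinct assignments produce distinct instances.
Number of ground instances = 4.

4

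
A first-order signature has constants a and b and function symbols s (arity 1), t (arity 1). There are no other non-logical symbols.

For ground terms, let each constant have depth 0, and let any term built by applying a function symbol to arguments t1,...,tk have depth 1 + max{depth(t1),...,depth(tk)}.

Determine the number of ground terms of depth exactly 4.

Write N_k for the number of ground terms of depth ≤ k. A term of depth ≤ k is either a constant or a function symbol applied to arguments of depth ≤ k−1, so N_k = 2 + N_{k-1} + N_{k-1}.
N_0 = 2
N_1 = 2 + 2 + 2 = 6
N_2 = 2 + 6 + 6 = 14
N_3 = 2 + 14 + 14 = 30
N_4 = 2 + 30 + 30 = 62
Terms of depth exactly 4: N_4 − N_3 = 62 − 30 = 32.

32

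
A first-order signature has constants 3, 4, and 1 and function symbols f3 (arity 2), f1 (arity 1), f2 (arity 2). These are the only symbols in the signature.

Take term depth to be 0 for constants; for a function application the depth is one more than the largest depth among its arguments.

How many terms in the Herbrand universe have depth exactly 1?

21

Let N_k = |{terms of depth ≤ k}|. Then N_0 = 3 and N_k = 3 + N_{k-1}^2 + N_{k-1} + N_{k-1}^2 for k ≥ 1 (one summand per function symbol, arity giving the exponent).
N_0 = 3
N_1 = 3 + 3^2 + 3 + 3^2 = 24
Terms of depth exactly 1: N_1 − N_0 = 24 − 3 = 21.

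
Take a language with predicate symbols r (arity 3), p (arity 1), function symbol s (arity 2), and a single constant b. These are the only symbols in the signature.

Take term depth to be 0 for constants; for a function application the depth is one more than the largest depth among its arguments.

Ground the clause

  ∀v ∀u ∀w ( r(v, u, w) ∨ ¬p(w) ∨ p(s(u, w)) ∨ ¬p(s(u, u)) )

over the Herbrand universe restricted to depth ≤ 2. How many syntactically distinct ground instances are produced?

Ground terms of depth ≤ 2:
  If N_k denotes the number of depth-≤k ground terms, the 1 constant gives N_0 = 1, and each function symbol of arity r contributes N_{k-1}^r new terms at level k: N_k = 1 + N_{k-1}^2.
  N_0 = 1
  N_1 = 1 + 1^2 = 2
  N_2 = 1 + 2^2 = 5
  Explicitly: b, s(b, b), s(b, s(b, b)), s(s(b, b), b), s(s(b, b), s(b, b)).
So there are 5 ground terms available for substitution.
The clause has 3 distinct variables (v, u, w), each appearing in the body. In the free term algebra distinct substitutions yield syntactically distinct ground instances.
Number of ground instances = 5^3 = 125.

125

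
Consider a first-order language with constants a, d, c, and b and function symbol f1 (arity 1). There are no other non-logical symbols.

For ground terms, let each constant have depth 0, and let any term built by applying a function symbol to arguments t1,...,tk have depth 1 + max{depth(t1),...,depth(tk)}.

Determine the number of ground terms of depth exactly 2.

Let N_k count ground terms of depth at most k. Each non-constant term of depth ≤ k is some function symbol applied to depth-≤(k−1) arguments, giving N_k = 4 + N_{k-1}.
N_0 = 4
N_1 = 4 + 4 = 8
N_2 = 4 + 8 = 12
Terms of depth exactly 2: N_2 − N_1 = 12 − 8 = 4.

4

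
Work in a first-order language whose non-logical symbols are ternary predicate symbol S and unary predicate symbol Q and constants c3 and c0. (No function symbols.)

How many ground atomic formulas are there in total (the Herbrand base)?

10

With no function symbols, the Herbrand universe is just the 2 constants.
Ground atoms per predicate: S: 2^3 = 8, Q: 2.
Herbrand base size = 8 + 2 = 10.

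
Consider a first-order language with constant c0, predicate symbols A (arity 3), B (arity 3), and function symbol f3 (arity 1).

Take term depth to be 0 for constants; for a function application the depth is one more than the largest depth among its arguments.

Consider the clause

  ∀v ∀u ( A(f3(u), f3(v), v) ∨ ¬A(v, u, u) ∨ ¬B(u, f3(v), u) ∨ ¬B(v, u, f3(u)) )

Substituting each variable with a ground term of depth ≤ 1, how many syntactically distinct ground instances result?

Ground terms of depth ≤ 1:
  If N_k denotes the number of depth-≤k ground terms, the 1 constant gives N_0 = 1, and each function symbol of arity r contributes N_{k-1}^r new terms at level k: N_k = 1 + N_{k-1}.
  N_0 = 1
  N_1 = 1 + 1 = 2
So there are 2 ground terms available for substitution.
There are 2 variables to instantiate (v, u), each occurring in at least one literal, so different choices give different ground instances.
Number of ground instances = 2^2 = 4.

4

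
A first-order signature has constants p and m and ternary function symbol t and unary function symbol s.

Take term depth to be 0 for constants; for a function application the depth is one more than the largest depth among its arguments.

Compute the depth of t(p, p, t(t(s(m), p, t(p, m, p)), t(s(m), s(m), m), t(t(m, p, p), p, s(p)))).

depth(s(m)) = 1 + depth(m) = 1 + 0 = 1
depth(t(p, m, p)) = 1 + max(0, 0, 0) = 1
depth(t(s(m), p, t(p, m, p))) = 1 + max(1, 0, 1) = 2
depth(t(s(m), s(m), m)) = 1 + max(1, 1, 0) = 2
depth(t(m, p, p)) = 1 + max(0, 0, 0) = 1
depth(s(p)) = 1 + depth(p) = 1 + 0 = 1
depth(t(t(m, p, p), p, s(p))) = 1 + max(1, 0, 1) = 2
depth(t(t(s(m), p, t(p, m, p)), t(s(m), s(m), m), t(t(m, p, p), p, s(p)))) = 1 + max(2, 2, 2) = 3
depth(t(p, p, t(t(s(m), p, t(p, m, p)), t(s(m), s(m), m), t(t(m, p, p), p, s(p))))) = 1 + max(0, 0, 3) = 4

4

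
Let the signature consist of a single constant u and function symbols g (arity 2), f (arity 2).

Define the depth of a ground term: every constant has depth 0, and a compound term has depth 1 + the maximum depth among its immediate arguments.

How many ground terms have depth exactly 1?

Let N_k count ground terms of depth at most k. Each non-constant term of depth ≤ k is some function symbol applied to depth-≤(k−1) arguments, giving N_k = 1 + N_{k-1}^2 + N_{k-1}^2.
N_0 = 1
N_1 = 1 + 1^2 + 1^2 = 3
Terms of depth exactly 1: N_1 − N_0 = 3 − 1 = 2.

2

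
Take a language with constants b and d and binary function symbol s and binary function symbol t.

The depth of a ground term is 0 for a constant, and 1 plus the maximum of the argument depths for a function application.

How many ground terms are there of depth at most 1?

If N_k denotes the number of depth-≤k ground terms, the 2 constants give N_0 = 2, and each function symbol of arity r contributes N_{k-1}^r new terms at level k: N_k = 2 + N_{k-1}^2 + N_{k-1}^2.
N_0 = 2
N_1 = 2 + 2^2 + 2^2 = 10

10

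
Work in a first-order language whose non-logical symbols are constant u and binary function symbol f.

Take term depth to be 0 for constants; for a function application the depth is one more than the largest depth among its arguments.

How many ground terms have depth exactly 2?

3

If N_k denotes the number of depth-≤k ground terms, the 1 constant gives N_0 = 1, and each function symbol of arity r contributes N_{k-1}^r new terms at level k: N_k = 1 + N_{k-1}^2.
N_0 = 1
N_1 = 1 + 1^2 = 2
N_2 = 1 + 2^2 = 5
Terms of depth exactly 2: N_2 − N_1 = 5 − 2 = 3.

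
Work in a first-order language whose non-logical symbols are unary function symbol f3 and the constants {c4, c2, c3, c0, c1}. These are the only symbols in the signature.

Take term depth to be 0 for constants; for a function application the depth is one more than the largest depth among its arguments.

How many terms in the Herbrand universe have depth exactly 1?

5

If N_k denotes the number of depth-≤k ground terms, the 5 constants give N_0 = 5, and each function symbol of arity r contributes N_{k-1}^r new terms at level k: N_k = 5 + N_{k-1}.
N_0 = 5
N_1 = 5 + 5 = 10
Terms of depth exactly 1: N_1 − N_0 = 10 − 5 = 5.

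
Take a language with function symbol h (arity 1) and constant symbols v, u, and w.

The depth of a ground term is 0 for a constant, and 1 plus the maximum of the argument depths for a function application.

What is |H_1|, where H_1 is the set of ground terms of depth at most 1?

Let N_k = |{terms of depth ≤ k}|. Then N_0 = 3 and N_k = 3 + N_{k-1} for k ≥ 1 (one summand per function symbol, arity giving the exponent).
N_0 = 3
N_1 = 3 + 3 = 6
Explicitly: v, u, w, h(v), h(u), h(w).

6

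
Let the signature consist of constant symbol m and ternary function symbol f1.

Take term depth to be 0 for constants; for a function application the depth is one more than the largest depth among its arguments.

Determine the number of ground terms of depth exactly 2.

7

If N_k denotes the number of depth-≤k ground terms, the 1 constant gives N_0 = 1, and each function symbol of arity r contributes N_{k-1}^r new terms at level k: N_k = 1 + N_{k-1}^3.
N_0 = 1
N_1 = 1 + 1^3 = 2
N_2 = 1 + 2^3 = 9
Terms of depth exactly 2: N_2 − N_1 = 9 − 2 = 7.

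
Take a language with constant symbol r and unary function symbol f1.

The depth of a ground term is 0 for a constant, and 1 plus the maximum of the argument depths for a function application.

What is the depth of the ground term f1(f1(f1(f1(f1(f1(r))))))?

6

depth(f1(r)) = 1 + depth(r) = 1 + 0 = 1
depth(f1(f1(r))) = 1 + depth(f1(r)) = 1 + 1 = 2
depth(f1(f1(f1(r)))) = 1 + depth(f1(f1(r))) = 1 + 2 = 3
depth(f1(f1(f1(f1(r))))) = 1 + depth(f1(f1(f1(r)))) = 1 + 3 = 4
depth(f1(f1(f1(f1(f1(r)))))) = 1 + depth(f1(f1(f1(f1(r))))) = 1 + 4 = 5
depth(f1(f1(f1(f1(f1(f1(r))))))) = 1 + depth(f1(f1(f1(f1(f1(r)))))) = 1 + 5 = 6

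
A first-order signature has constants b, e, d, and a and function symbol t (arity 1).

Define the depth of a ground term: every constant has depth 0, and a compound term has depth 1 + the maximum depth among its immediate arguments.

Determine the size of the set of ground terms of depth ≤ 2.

12

Let N_k count ground terms of depth at most k. Each non-constant term of depth ≤ k is some function symbol applied to depth-≤(k−1) arguments, giving N_k = 4 + N_{k-1}.
N_0 = 4
N_1 = 4 + 4 = 8
N_2 = 4 + 8 = 12
Explicitly: b, e, d, a, t(b), t(e), t(d), t(a), t(t(b)), t(t(e)), t(t(d)), t(t(a)).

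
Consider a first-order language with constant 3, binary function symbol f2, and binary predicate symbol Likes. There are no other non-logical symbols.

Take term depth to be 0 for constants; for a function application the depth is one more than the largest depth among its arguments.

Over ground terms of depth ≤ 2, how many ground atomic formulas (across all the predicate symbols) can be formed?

25

First count ground terms of depth ≤ 2.
Let N_k = |{terms of depth ≤ k}|. Then N_0 = 1 and N_k = 1 + N_{k-1}^2 for k ≥ 1 (one summand per function symbol, arity giving the exponent).
N_0 = 1
N_1 = 1 + 1^2 = 2
N_2 = 1 + 2^2 = 5
Explicitly: 3, f2(3, 3), f2(3, f2(3, 3)), f2(f2(3, 3), 3), f2(f2(3, 3), f2(3, 3)).
So |H| = 5.
Each predicate of arity r yields |H|^r ground atoms (one per choice of an r-tuple from H):
  Likes: 5^2 = 25
Total ground atoms: 25.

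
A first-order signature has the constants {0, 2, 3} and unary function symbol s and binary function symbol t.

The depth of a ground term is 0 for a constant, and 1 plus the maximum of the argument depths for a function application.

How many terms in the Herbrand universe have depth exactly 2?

Count level by level. With function symbols s/1, t/2, the terms of depth ≤ k are the 3 constants together with each function applied to depth-≤(k−1) tuples, so N_k = 3 + N_{k-1} + N_{k-1}^2.
N_0 = 3
N_1 = 3 + 3 + 3^2 = 15
N_2 = 3 + 15 + 15^2 = 243
Terms of depth exactly 2: N_2 − N_1 = 243 − 15 = 228.

228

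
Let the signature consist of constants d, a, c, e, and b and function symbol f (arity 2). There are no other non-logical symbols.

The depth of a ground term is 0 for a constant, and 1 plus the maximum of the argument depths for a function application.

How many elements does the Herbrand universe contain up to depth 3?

819030

Let N_k = |{terms of depth ≤ k}|. Then N_0 = 5 and N_k = 5 + N_{k-1}^2 for k ≥ 1 (one summand per function symbol, arity giving the exponent).
N_0 = 5
N_1 = 5 + 5^2 = 30
N_2 = 5 + 30^2 = 905
N_3 = 5 + 905^2 = 819030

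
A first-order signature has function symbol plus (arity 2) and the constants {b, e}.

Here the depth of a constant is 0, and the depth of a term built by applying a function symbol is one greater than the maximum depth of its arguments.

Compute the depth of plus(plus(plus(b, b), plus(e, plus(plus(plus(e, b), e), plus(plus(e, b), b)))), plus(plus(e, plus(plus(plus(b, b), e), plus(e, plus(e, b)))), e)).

depth(plus(b, b)) = 1 + max(0, 0) = 1
depth(plus(e, b)) = 1 + max(0, 0) = 1
depth(plus(plus(e, b), e)) = 1 + max(1, 0) = 2
depth(plus(plus(e, b), b)) = 1 + max(1, 0) = 2
depth(plus(plus(plus(e, b), e), plus(plus(e, b), b))) = 1 + max(2, 2) = 3
depth(plus(e, plus(plus(plus(e, b), e), plus(plus(e, b), b)))) = 1 + max(0, 3) = 4
depth(plus(plus(b, b), plus(e, plus(plus(plus(e, b), e), plus(plus(e, b), b))))) = 1 + max(1, 4) = 5
depth(plus(plus(b, b), e)) = 1 + max(1, 0) = 2
depth(plus(e, plus(e, b))) = 1 + max(0, 1) = 2
depth(plus(plus(plus(b, b), e), plus(e, plus(e, b)))) = 1 + max(2, 2) = 3
depth(plus(e, plus(plus(plus(b, b), e), plus(e, plus(e, b))))) = 1 + max(0, 3) = 4
depth(plus(plus(e, plus(plus(plus(b, b), e), plus(e, plus(e, b)))), e)) = 1 + max(4, 0) = 5
depth(plus(plus(plus(b, b), plus(e, plus(plus(plus(e, b), e), plus(plus(e, b), b)))), plus(plus(e, plus(plus(plus(b, b), e), plus(e, plus(e, b)))), e))) = 1 + max(5, 5) = 6

6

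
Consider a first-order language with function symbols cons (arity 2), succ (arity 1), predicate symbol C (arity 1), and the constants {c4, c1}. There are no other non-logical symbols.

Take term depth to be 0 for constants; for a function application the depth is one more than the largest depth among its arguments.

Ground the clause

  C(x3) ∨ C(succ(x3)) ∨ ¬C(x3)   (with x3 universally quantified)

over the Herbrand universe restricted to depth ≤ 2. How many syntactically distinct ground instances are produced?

74

Ground terms of depth ≤ 2:
  Let N_k count ground terms of depth at most k. Each non-constant term of depth ≤ k is some function symbol applied to depth-≤(k−1) arguments, giving N_k = 2 + N_{k-1}^2 + N_{k-1}.
  N_0 = 2
  N_1 = 2 + 2^2 + 2 = 8
  N_2 = 2 + 8^2 + 8 = 74
So there are 74 ground terms available for substitution.
The variable x3 ranges independently over the available ground terms, and distinct assignments produce distinct instances.
Number of ground instances = 74.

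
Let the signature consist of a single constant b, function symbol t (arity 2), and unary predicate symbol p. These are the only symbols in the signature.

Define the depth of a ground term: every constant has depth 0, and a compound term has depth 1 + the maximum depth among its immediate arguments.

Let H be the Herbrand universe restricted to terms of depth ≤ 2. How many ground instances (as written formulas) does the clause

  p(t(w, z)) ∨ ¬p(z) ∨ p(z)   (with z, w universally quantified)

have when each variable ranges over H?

Ground terms of depth ≤ 2:
  Write N_k for the number of ground terms of depth ≤ k. A term of depth ≤ k is either a constant or a function symbol applied to arguments of depth ≤ k−1, so N_k = 1 + N_{k-1}^2.
  N_0 = 1
  N_1 = 1 + 1^2 = 2
  N_2 = 1 + 2^2 = 5
  Explicitly: b, t(b, b), t(b, t(b, b)), t(t(b, b), b), t(t(b, b), t(b, b)).
So there are 5 ground terms available for substitution.
The body mentions every one of the 2 quantified variables; since ground terms form a free algebra, no two substitutions collapse to the same formula.
Number of ground instances = 5^2 = 25.

25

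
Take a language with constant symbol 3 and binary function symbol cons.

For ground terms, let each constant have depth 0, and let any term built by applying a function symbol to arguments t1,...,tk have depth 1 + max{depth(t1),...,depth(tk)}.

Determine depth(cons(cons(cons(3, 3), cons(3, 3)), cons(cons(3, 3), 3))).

3

depth(cons(3, 3)) = 1 + max(0, 0) = 1
depth(cons(cons(3, 3), cons(3, 3))) = 1 + max(1, 1) = 2
depth(cons(cons(3, 3), 3)) = 1 + max(1, 0) = 2
depth(cons(cons(cons(3, 3), cons(3, 3)), cons(cons(3, 3), 3))) = 1 + max(2, 2) = 3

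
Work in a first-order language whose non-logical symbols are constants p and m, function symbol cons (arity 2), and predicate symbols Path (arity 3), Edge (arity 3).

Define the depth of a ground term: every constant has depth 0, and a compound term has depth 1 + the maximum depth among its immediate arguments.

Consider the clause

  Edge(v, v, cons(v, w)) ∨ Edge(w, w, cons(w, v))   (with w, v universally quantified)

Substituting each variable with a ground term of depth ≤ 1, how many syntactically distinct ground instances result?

36

Ground terms of depth ≤ 1:
  Let N_k = |{terms of depth ≤ k}|. Then N_0 = 2 and N_k = 2 + N_{k-1}^2 for k ≥ 1 (one summand per function symbol, arity giving the exponent).
  N_0 = 2
  N_1 = 2 + 2^2 = 6
So there are 6 ground terms available for substitution.
The body mentions every one of the 2 quantified variables; since ground terms form a free algebra, no two substitutions collapse to the same formula.
Number of ground instances = 6^2 = 36.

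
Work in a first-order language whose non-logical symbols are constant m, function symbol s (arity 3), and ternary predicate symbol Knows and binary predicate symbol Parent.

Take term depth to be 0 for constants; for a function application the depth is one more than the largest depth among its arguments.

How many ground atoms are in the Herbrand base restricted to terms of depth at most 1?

First count ground terms of depth ≤ 1.
Let N_k = |{terms of depth ≤ k}|. Then N_0 = 1 and N_k = 1 + N_{k-1}^3 for k ≥ 1 (one summand per function symbol, arity giving the exponent).
N_0 = 1
N_1 = 1 + 1^3 = 2
So |H| = 2.
For each predicate symbol, the number of ground atoms is |H| raised to its arity; summing:
  Knows: 2^3 = 8;  Parent: 2^2 = 4
Total ground atoms: 8 + 4 = 12.

12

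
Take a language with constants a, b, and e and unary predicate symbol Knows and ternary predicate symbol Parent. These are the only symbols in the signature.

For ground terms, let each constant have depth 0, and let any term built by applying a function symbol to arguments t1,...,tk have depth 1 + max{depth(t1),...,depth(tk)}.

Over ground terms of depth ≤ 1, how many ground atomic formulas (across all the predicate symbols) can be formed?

30

First count ground terms of depth ≤ 1.
With no function symbols every ground term is a constant, so there are exactly 3 ground terms at every depth bound.
N_0 = 3
N_1 = 3
So |H| = 3.
For each predicate symbol, the number of ground atoms is |H| raised to its arity; summing:
  Knows: 3;  Parent: 3^3 = 27
Total ground atoms: 3 + 27 = 30.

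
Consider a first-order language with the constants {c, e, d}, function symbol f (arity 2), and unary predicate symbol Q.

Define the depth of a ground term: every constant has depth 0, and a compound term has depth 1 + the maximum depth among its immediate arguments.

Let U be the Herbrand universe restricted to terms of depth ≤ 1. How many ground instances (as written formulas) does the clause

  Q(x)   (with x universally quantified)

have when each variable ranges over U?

12

Ground terms of depth ≤ 1:
  Let N_k count ground terms of depth at most k. Each non-constant term of depth ≤ k is some function symbol applied to depth-≤(k−1) arguments, giving N_k = 3 + N_{k-1}^2.
  N_0 = 3
  N_1 = 3 + 3^2 = 12
So there are 12 ground terms available for substitution.
The variable x ranges independently over the available ground terms, and distinct assignments produce distinct instances.
Number of ground instances = 12.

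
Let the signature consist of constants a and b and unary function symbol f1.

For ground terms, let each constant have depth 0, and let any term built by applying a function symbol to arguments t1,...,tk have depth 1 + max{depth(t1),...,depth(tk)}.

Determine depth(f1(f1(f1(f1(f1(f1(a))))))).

6

depth(f1(a)) = 1 + depth(a) = 1 + 0 = 1
depth(f1(f1(a))) = 1 + depth(f1(a)) = 1 + 1 = 2
depth(f1(f1(f1(a)))) = 1 + depth(f1(f1(a))) = 1 + 2 = 3
depth(f1(f1(f1(f1(a))))) = 1 + depth(f1(f1(f1(a)))) = 1 + 3 = 4
depth(f1(f1(f1(f1(f1(a)))))) = 1 + depth(f1(f1(f1(f1(a))))) = 1 + 4 = 5
depth(f1(f1(f1(f1(f1(f1(a))))))) = 1 + depth(f1(f1(f1(f1(f1(a)))))) = 1 + 5 = 6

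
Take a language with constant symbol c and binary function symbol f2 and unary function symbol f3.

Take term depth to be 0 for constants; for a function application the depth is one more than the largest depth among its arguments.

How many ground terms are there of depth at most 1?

3

Count level by level. With function symbols f2/2, f3/1, the terms of depth ≤ k are the 1 constant together with each function applied to depth-≤(k−1) tuples, so N_k = 1 + N_{k-1}^2 + N_{k-1}.
N_0 = 1
N_1 = 1 + 1^2 + 1 = 3
Explicitly: c, f2(c, c), f3(c).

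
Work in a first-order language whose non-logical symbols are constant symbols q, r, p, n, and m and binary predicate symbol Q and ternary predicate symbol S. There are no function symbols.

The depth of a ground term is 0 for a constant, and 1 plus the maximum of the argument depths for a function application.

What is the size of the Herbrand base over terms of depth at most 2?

150

First count ground terms of depth ≤ 2.
With no function symbols every ground term is a constant, so there are exactly 5 ground terms at every depth bound.
N_0 = 5
N_1 = 5
N_2 = 5
So |H| = 5.
For each predicate symbol, the number of ground atoms is |H| raised to its arity; summing:
  Q: 5^2 = 25;  S: 5^3 = 125
Total ground atoms: 25 + 125 = 150.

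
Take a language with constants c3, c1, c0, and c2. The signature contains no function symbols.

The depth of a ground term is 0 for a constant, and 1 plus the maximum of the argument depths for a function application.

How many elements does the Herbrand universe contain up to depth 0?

With no function symbols every ground term is a constant, so there are exactly 4 ground terms at every depth bound.
N_0 = 4

4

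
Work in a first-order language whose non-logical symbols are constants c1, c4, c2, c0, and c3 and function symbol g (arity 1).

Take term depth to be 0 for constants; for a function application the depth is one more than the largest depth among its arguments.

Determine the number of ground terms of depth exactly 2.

Let N_k = |{terms of depth ≤ k}|. Then N_0 = 5 and N_k = 5 + N_{k-1} for k ≥ 1 (one summand per function symbol, arity giving the exponent).
N_0 = 5
N_1 = 5 + 5 = 10
N_2 = 5 + 10 = 15
Terms of depth exactly 2: N_2 − N_1 = 15 − 10 = 5.

5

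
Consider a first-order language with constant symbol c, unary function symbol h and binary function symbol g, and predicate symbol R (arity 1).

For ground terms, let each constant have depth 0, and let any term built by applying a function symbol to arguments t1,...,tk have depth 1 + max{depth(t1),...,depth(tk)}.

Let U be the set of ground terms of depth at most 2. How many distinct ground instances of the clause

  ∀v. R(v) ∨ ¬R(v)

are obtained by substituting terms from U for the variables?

13

Ground terms of depth ≤ 2:
  Let N_k = |{terms of depth ≤ k}|. Then N_0 = 1 and N_k = 1 + N_{k-1} + N_{k-1}^2 for k ≥ 1 (one summand per function symbol, arity giving the exponent).
  N_0 = 1
  N_1 = 1 + 1 + 1^2 = 3
  N_2 = 1 + 3 + 3^2 = 13
So there are 13 ground terms available for substitution.
There is 1 variable to instantiate (v),  occurring in at least one literal, so different choices give different ground instances.
Number of ground instances = 13.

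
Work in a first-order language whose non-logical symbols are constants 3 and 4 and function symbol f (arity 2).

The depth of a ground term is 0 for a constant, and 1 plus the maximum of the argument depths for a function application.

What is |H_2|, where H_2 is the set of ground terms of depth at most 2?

Let N_k = |{terms of depth ≤ k}|. Then N_0 = 2 and N_k = 2 + N_{k-1}^2 for k ≥ 1 (one summand per function symbol, arity giving the exponent).
N_0 = 2
N_1 = 2 + 2^2 = 6
N_2 = 2 + 6^2 = 38

38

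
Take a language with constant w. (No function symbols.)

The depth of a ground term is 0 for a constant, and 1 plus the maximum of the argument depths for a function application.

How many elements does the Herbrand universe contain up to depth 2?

1

With no function symbols every ground term is a constant, so there is exactly 1 ground term at every depth bound.
N_0 = 1
N_1 = 1
N_2 = 1
Explicitly: w.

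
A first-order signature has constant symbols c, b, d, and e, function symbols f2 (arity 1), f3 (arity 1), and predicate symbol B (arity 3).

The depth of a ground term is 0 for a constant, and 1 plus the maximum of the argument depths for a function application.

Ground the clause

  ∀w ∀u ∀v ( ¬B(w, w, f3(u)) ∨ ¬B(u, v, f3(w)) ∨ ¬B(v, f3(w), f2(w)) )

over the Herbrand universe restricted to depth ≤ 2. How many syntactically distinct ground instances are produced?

Ground terms of depth ≤ 2:
  Write N_k for the number of ground terms of depth ≤ k. A term of depth ≤ k is either a constant or a function symbol applied to arguments of depth ≤ k−1, so N_k = 4 + N_{k-1} + N_{k-1}.
  N_0 = 4
  N_1 = 4 + 4 + 4 = 12
  N_2 = 4 + 12 + 12 = 28
So there are 28 ground terms available for substitution.
Each of w, u, v ranges independently over the available ground terms, and distinct assignments produce distinct instances.
Number of ground instances = 28^3 = 21952.

21952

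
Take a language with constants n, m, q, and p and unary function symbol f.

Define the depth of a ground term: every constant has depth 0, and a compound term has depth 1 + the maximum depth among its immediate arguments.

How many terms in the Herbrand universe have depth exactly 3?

4

Let N_k = |{terms of depth ≤ k}|. Then N_0 = 4 and N_k = 4 + N_{k-1} for k ≥ 1 (one summand per function symbol, arity giving the exponent).
N_0 = 4
N_1 = 4 + 4 = 8
N_2 = 4 + 8 = 12
N_3 = 4 + 12 = 16
Terms of depth exactly 3: N_3 − N_2 = 16 − 12 = 4.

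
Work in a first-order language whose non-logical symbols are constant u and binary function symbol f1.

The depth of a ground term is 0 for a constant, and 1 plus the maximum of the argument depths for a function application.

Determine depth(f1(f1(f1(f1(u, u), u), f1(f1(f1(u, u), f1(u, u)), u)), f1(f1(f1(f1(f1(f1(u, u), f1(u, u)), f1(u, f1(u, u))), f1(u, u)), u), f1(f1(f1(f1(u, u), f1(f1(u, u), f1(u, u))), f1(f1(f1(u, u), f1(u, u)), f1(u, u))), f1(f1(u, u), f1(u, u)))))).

7

depth(f1(u, u)) = 1 + max(0, 0) = 1
depth(f1(f1(u, u), u)) = 1 + max(1, 0) = 2
depth(f1(f1(u, u), f1(u, u))) = 1 + max(1, 1) = 2
depth(f1(f1(f1(u, u), f1(u, u)), u)) = 1 + max(2, 0) = 3
depth(f1(f1(f1(u, u), u), f1(f1(f1(u, u), f1(u, u)), u))) = 1 + max(2, 3) = 4
depth(f1(u, f1(u, u))) = 1 + max(0, 1) = 2
depth(f1(f1(f1(u, u), f1(u, u)), f1(u, f1(u, u)))) = 1 + max(2, 2) = 3
depth(f1(f1(f1(f1(u, u), f1(u, u)), f1(u, f1(u, u))), f1(u, u))) = 1 + max(3, 1) = 4
depth(f1(f1(f1(f1(f1(u, u), f1(u, u)), f1(u, f1(u, u))), f1(u, u)), u)) = 1 + max(4, 0) = 5
depth(f1(f1(u, u), f1(f1(u, u), f1(u, u)))) = 1 + max(1, 2) = 3
depth(f1(f1(f1(u, u), f1(u, u)), f1(u, u))) = 1 + max(2, 1) = 3
depth(f1(f1(f1(u, u), f1(f1(u, u), f1(u, u))), f1(f1(f1(u, u), f1(u, u)), f1(u, u)))) = 1 + max(3, 3) = 4
depth(f1(f1(f1(f1(u, u), f1(f1(u, u), f1(u, u))), f1(f1(f1(u, u), f1(u, u)), f1(u, u))), f1(f1(u, u), f1(u, u)))) = 1 + max(4, 2) = 5
depth(f1(f1(f1(f1(f1(f1(u, u), f1(u, u)), f1(u, f1(u, u))), f1(u, u)), u), f1(f1(f1(f1(u, u), f1(f1(u, u), f1(u, u))), f1(f1(f1(u, u), f1(u, u)), f1(u, u))), f1(f1(u, u), f1(u, u))))) = 1 + max(5, 5) = 6
depth(f1(f1(f1(f1(u, u), u), f1(f1(f1(u, u), f1(u, u)), u)), f1(f1(f1(f1(f1(f1(u, u), f1(u, u)), f1(u, f1(u, u))), f1(u, u)), u), f1(f1(f1(f1(u, u), f1(f1(u, u), f1(u, u))), f1(f1(f1(u, u), f1(u, u)), f1(u, u))), f1(f1(u, u), f1(u, u)))))) = 1 + max(4, 6) = 7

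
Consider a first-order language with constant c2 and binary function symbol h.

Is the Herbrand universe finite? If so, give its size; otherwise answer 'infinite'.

infinite

The signature has at least one function symbol (h, arity 2) and at least one constant (c2).
Iterating h gives infinitely many distinct ground terms: c2, h(c2, c2), h(h(c2, c2), h(c2, c2)), ...
So the Herbrand universe is infinite.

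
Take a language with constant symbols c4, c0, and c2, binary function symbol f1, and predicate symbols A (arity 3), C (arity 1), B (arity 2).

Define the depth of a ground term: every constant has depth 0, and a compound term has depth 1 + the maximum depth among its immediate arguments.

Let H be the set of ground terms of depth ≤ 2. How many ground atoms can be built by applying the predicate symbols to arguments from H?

3198279

First count ground terms of depth ≤ 2.
Let N_k count ground terms of depth at most k. Each non-constant term of depth ≤ k is some function symbol applied to depth-≤(k−1) arguments, giving N_k = 3 + N_{k-1}^2.
N_0 = 3
N_1 = 3 + 3^2 = 12
N_2 = 3 + 12^2 = 147
So |H| = 147.
A ground atom is a predicate applied to a tuple of terms from H, so the count is the sum over predicates of |H|^arity:
  A: 147^3 = 3176523;  C: 147;  B: 147^2 = 21609
Total ground atoms: 3176523 + 147 + 21609 = 3198279.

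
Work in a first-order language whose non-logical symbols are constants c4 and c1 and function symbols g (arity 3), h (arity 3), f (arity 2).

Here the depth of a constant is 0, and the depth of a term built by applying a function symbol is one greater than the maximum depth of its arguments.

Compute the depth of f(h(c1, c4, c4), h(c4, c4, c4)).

2

depth(h(c1, c4, c4)) = 1 + max(0, 0, 0) = 1
depth(h(c4, c4, c4)) = 1 + max(0, 0, 0) = 1
depth(f(h(c1, c4, c4), h(c4, c4, c4))) = 1 + max(1, 1) = 2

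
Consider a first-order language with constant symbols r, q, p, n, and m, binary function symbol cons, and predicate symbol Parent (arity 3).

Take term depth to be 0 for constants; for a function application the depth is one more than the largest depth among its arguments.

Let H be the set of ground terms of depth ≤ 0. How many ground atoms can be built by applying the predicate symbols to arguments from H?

First count ground terms of depth ≤ 0.
Let N_k = |{terms of depth ≤ k}|. Then N_0 = 5 and N_k = 5 + N_{k-1}^2 for k ≥ 1 (one summand per function symbol, arity giving the exponent).
N_0 = 5
So |H| = 5.
Ground atoms are formed by filling each argument slot of a predicate with a term from H, so an r-ary predicate gives |H|^r atoms:
  Parent: 5^3 = 125
Total ground atoms: 125.

125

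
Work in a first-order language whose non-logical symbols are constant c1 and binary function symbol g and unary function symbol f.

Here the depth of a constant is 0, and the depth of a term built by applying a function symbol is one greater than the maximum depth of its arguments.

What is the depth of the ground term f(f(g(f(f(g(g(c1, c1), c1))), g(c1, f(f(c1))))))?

7

depth(g(c1, c1)) = 1 + max(0, 0) = 1
depth(g(g(c1, c1), c1)) = 1 + max(1, 0) = 2
depth(f(g(g(c1, c1), c1))) = 1 + depth(g(g(c1, c1), c1)) = 1 + 2 = 3
depth(f(f(g(g(c1, c1), c1)))) = 1 + depth(f(g(g(c1, c1), c1))) = 1 + 3 = 4
depth(f(c1)) = 1 + depth(c1) = 1 + 0 = 1
depth(f(f(c1))) = 1 + depth(f(c1)) = 1 + 1 = 2
depth(g(c1, f(f(c1)))) = 1 + max(0, 2) = 3
depth(g(f(f(g(g(c1, c1), c1))), g(c1, f(f(c1))))) = 1 + max(4, 3) = 5
depth(f(g(f(f(g(g(c1, c1), c1))), g(c1, f(f(c1)))))) = 1 + depth(g(f(f(g(g(c1, c1), c1))), g(c1, f(f(c1))))) = 1 + 5 = 6
depth(f(f(g(f(f(g(g(c1, c1), c1))), g(c1, f(f(c1))))))) = 1 + depth(f(g(f(f(g(g(c1, c1), c1))), g(c1, f(f(c1)))))) = 1 + 6 = 7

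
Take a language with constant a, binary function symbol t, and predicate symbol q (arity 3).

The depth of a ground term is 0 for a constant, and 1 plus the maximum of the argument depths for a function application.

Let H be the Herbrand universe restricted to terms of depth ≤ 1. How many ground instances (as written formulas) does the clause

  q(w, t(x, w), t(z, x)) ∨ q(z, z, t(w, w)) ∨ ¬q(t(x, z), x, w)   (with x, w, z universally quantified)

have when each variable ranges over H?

Ground terms of depth ≤ 1:
  If N_k denotes the number of depth-≤k ground terms, the 1 constant gives N_0 = 1, and each function symbol of arity r contributes N_{k-1}^r new terms at level k: N_k = 1 + N_{k-1}^2.
  N_0 = 1
  N_1 = 1 + 1^2 = 2
So there are 2 ground terms available for substitution.
The clause has 3 distinct variables (x, w, z), each appearing in the body. In the free term algebra distinct substitutions yield syntactically distinct ground instances.
Number of ground instances = 2^3 = 8.

8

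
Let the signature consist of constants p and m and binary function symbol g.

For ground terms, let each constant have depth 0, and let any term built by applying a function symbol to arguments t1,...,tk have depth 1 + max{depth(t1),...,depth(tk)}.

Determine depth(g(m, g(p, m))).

2

depth(g(p, m)) = 1 + max(0, 0) = 1
depth(g(m, g(p, m))) = 1 + max(0, 1) = 2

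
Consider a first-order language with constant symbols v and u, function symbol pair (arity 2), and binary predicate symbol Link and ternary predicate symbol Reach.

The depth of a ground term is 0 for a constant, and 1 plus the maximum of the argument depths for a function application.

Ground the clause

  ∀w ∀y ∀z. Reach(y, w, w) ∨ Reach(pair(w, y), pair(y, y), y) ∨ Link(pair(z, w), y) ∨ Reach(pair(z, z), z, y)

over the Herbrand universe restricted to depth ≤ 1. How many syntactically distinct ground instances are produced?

Ground terms of depth ≤ 1:
  If N_k denotes the number of depth-≤k ground terms, the 2 constants give N_0 = 2, and each function symbol of arity r contributes N_{k-1}^r new terms at level k: N_k = 2 + N_{k-1}^2.
  N_0 = 2
  N_1 = 2 + 2^2 = 6
  Explicitly: v, u, pair(v, v), pair(v, u), pair(u, v), pair(u, u).
So there are 6 ground terms available for substitution.
Each of w, y, z ranges independently over the available ground terms, and distinct assignments produce distinct instances.
Number of ground instances = 6^3 = 216.

216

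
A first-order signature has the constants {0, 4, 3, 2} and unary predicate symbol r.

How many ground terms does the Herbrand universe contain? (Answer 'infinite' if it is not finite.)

There are no function symbols, so every ground term is one of the 4 constants.
The Herbrand universe is {0, 4, 3, 2}, which is finite with 4 elements.

4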